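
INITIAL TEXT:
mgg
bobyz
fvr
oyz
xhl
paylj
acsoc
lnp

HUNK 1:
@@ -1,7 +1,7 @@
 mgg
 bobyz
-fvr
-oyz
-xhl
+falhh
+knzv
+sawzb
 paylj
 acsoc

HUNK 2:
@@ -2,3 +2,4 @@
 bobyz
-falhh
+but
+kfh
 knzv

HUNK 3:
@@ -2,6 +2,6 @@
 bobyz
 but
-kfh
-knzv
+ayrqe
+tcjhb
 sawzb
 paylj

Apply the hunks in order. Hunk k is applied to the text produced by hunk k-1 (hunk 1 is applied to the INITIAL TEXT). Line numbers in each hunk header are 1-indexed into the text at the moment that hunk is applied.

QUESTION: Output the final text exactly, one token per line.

Answer: mgg
bobyz
but
ayrqe
tcjhb
sawzb
paylj
acsoc
lnp

Derivation:
Hunk 1: at line 1 remove [fvr,oyz,xhl] add [falhh,knzv,sawzb] -> 8 lines: mgg bobyz falhh knzv sawzb paylj acsoc lnp
Hunk 2: at line 2 remove [falhh] add [but,kfh] -> 9 lines: mgg bobyz but kfh knzv sawzb paylj acsoc lnp
Hunk 3: at line 2 remove [kfh,knzv] add [ayrqe,tcjhb] -> 9 lines: mgg bobyz but ayrqe tcjhb sawzb paylj acsoc lnp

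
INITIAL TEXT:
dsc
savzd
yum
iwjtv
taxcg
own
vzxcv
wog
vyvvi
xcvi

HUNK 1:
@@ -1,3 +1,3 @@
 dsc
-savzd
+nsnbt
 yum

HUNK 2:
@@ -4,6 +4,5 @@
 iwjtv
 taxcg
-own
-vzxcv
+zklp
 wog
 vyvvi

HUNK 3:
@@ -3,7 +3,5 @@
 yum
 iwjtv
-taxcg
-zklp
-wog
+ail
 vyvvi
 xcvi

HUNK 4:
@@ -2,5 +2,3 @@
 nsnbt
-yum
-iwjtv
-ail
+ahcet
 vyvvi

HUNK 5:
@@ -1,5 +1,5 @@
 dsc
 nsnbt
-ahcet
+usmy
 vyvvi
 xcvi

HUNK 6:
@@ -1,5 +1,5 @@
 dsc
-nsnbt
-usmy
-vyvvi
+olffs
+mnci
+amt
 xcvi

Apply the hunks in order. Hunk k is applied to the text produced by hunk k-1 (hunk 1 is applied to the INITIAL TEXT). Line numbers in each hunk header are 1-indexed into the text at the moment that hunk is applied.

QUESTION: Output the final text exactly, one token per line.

Hunk 1: at line 1 remove [savzd] add [nsnbt] -> 10 lines: dsc nsnbt yum iwjtv taxcg own vzxcv wog vyvvi xcvi
Hunk 2: at line 4 remove [own,vzxcv] add [zklp] -> 9 lines: dsc nsnbt yum iwjtv taxcg zklp wog vyvvi xcvi
Hunk 3: at line 3 remove [taxcg,zklp,wog] add [ail] -> 7 lines: dsc nsnbt yum iwjtv ail vyvvi xcvi
Hunk 4: at line 2 remove [yum,iwjtv,ail] add [ahcet] -> 5 lines: dsc nsnbt ahcet vyvvi xcvi
Hunk 5: at line 1 remove [ahcet] add [usmy] -> 5 lines: dsc nsnbt usmy vyvvi xcvi
Hunk 6: at line 1 remove [nsnbt,usmy,vyvvi] add [olffs,mnci,amt] -> 5 lines: dsc olffs mnci amt xcvi

Answer: dsc
olffs
mnci
amt
xcvi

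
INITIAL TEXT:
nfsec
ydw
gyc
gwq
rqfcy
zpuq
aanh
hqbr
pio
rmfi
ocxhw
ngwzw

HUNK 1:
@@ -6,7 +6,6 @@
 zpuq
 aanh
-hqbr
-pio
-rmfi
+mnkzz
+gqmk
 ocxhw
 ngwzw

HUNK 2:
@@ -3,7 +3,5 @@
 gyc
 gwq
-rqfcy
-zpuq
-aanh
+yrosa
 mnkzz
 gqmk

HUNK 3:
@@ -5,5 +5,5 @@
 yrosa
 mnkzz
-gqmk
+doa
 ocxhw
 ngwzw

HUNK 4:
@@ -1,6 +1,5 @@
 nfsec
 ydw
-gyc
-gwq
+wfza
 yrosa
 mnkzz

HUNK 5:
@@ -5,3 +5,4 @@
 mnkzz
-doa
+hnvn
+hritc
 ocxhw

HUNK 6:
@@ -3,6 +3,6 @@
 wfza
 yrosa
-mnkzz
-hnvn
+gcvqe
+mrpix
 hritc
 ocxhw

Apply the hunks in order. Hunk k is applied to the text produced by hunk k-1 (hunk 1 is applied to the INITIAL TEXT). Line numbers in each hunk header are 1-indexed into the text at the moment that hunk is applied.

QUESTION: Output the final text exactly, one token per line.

Hunk 1: at line 6 remove [hqbr,pio,rmfi] add [mnkzz,gqmk] -> 11 lines: nfsec ydw gyc gwq rqfcy zpuq aanh mnkzz gqmk ocxhw ngwzw
Hunk 2: at line 3 remove [rqfcy,zpuq,aanh] add [yrosa] -> 9 lines: nfsec ydw gyc gwq yrosa mnkzz gqmk ocxhw ngwzw
Hunk 3: at line 5 remove [gqmk] add [doa] -> 9 lines: nfsec ydw gyc gwq yrosa mnkzz doa ocxhw ngwzw
Hunk 4: at line 1 remove [gyc,gwq] add [wfza] -> 8 lines: nfsec ydw wfza yrosa mnkzz doa ocxhw ngwzw
Hunk 5: at line 5 remove [doa] add [hnvn,hritc] -> 9 lines: nfsec ydw wfza yrosa mnkzz hnvn hritc ocxhw ngwzw
Hunk 6: at line 3 remove [mnkzz,hnvn] add [gcvqe,mrpix] -> 9 lines: nfsec ydw wfza yrosa gcvqe mrpix hritc ocxhw ngwzw

Answer: nfsec
ydw
wfza
yrosa
gcvqe
mrpix
hritc
ocxhw
ngwzw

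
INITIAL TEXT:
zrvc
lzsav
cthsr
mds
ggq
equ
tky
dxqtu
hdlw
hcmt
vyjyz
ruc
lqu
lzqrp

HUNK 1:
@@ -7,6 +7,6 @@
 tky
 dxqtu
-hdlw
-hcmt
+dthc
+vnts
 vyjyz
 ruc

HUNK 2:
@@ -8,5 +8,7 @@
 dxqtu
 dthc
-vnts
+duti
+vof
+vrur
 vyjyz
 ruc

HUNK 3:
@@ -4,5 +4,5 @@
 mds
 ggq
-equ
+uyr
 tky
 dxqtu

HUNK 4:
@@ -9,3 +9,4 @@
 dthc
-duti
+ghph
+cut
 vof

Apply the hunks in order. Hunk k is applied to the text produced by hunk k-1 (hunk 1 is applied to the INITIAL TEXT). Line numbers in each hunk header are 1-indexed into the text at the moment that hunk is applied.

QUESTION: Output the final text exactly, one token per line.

Hunk 1: at line 7 remove [hdlw,hcmt] add [dthc,vnts] -> 14 lines: zrvc lzsav cthsr mds ggq equ tky dxqtu dthc vnts vyjyz ruc lqu lzqrp
Hunk 2: at line 8 remove [vnts] add [duti,vof,vrur] -> 16 lines: zrvc lzsav cthsr mds ggq equ tky dxqtu dthc duti vof vrur vyjyz ruc lqu lzqrp
Hunk 3: at line 4 remove [equ] add [uyr] -> 16 lines: zrvc lzsav cthsr mds ggq uyr tky dxqtu dthc duti vof vrur vyjyz ruc lqu lzqrp
Hunk 4: at line 9 remove [duti] add [ghph,cut] -> 17 lines: zrvc lzsav cthsr mds ggq uyr tky dxqtu dthc ghph cut vof vrur vyjyz ruc lqu lzqrp

Answer: zrvc
lzsav
cthsr
mds
ggq
uyr
tky
dxqtu
dthc
ghph
cut
vof
vrur
vyjyz
ruc
lqu
lzqrp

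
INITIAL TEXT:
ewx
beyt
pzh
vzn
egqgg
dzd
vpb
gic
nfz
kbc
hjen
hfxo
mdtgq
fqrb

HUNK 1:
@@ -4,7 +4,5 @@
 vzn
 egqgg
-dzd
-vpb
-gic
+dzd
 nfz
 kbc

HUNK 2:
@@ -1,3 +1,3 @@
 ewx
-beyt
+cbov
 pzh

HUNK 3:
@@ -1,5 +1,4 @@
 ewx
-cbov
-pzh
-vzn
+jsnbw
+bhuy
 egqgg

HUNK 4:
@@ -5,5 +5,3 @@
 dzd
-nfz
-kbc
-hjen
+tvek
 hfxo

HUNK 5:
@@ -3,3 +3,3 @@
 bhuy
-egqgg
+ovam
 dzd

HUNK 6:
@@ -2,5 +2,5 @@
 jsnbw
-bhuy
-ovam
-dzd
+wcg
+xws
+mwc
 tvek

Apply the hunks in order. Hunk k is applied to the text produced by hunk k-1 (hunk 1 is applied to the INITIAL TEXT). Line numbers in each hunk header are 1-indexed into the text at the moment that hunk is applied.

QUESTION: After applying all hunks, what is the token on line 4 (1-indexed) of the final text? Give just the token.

Answer: xws

Derivation:
Hunk 1: at line 4 remove [dzd,vpb,gic] add [dzd] -> 12 lines: ewx beyt pzh vzn egqgg dzd nfz kbc hjen hfxo mdtgq fqrb
Hunk 2: at line 1 remove [beyt] add [cbov] -> 12 lines: ewx cbov pzh vzn egqgg dzd nfz kbc hjen hfxo mdtgq fqrb
Hunk 3: at line 1 remove [cbov,pzh,vzn] add [jsnbw,bhuy] -> 11 lines: ewx jsnbw bhuy egqgg dzd nfz kbc hjen hfxo mdtgq fqrb
Hunk 4: at line 5 remove [nfz,kbc,hjen] add [tvek] -> 9 lines: ewx jsnbw bhuy egqgg dzd tvek hfxo mdtgq fqrb
Hunk 5: at line 3 remove [egqgg] add [ovam] -> 9 lines: ewx jsnbw bhuy ovam dzd tvek hfxo mdtgq fqrb
Hunk 6: at line 2 remove [bhuy,ovam,dzd] add [wcg,xws,mwc] -> 9 lines: ewx jsnbw wcg xws mwc tvek hfxo mdtgq fqrb
Final line 4: xws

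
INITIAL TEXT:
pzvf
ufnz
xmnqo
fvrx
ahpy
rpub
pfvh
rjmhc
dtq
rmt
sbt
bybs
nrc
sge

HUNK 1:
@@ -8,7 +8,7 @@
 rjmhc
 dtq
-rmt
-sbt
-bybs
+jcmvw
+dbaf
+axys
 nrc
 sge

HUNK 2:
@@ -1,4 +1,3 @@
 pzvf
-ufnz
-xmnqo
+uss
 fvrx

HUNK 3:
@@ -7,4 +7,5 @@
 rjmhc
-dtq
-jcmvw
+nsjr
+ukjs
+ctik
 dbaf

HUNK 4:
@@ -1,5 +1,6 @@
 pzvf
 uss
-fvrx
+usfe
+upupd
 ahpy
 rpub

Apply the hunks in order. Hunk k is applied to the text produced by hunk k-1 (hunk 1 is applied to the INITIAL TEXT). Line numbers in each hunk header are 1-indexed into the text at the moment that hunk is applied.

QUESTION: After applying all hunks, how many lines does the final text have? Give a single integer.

Hunk 1: at line 8 remove [rmt,sbt,bybs] add [jcmvw,dbaf,axys] -> 14 lines: pzvf ufnz xmnqo fvrx ahpy rpub pfvh rjmhc dtq jcmvw dbaf axys nrc sge
Hunk 2: at line 1 remove [ufnz,xmnqo] add [uss] -> 13 lines: pzvf uss fvrx ahpy rpub pfvh rjmhc dtq jcmvw dbaf axys nrc sge
Hunk 3: at line 7 remove [dtq,jcmvw] add [nsjr,ukjs,ctik] -> 14 lines: pzvf uss fvrx ahpy rpub pfvh rjmhc nsjr ukjs ctik dbaf axys nrc sge
Hunk 4: at line 1 remove [fvrx] add [usfe,upupd] -> 15 lines: pzvf uss usfe upupd ahpy rpub pfvh rjmhc nsjr ukjs ctik dbaf axys nrc sge
Final line count: 15

Answer: 15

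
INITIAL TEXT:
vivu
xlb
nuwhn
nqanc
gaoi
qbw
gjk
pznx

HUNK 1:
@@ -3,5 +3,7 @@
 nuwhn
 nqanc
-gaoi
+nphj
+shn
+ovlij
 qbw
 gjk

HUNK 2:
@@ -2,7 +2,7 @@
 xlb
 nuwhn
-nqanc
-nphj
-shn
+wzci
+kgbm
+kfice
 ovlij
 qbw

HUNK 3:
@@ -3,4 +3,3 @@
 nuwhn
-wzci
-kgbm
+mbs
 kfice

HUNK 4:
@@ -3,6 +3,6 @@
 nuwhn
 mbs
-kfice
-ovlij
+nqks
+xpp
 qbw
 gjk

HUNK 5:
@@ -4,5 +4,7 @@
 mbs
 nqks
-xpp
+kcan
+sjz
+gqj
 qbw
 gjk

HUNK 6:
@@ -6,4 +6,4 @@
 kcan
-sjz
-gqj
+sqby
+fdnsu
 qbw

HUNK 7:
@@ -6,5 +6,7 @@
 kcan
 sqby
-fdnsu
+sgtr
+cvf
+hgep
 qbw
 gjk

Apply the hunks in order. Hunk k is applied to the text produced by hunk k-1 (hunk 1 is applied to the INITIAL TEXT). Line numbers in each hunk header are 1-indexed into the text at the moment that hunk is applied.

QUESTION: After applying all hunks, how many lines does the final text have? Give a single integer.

Hunk 1: at line 3 remove [gaoi] add [nphj,shn,ovlij] -> 10 lines: vivu xlb nuwhn nqanc nphj shn ovlij qbw gjk pznx
Hunk 2: at line 2 remove [nqanc,nphj,shn] add [wzci,kgbm,kfice] -> 10 lines: vivu xlb nuwhn wzci kgbm kfice ovlij qbw gjk pznx
Hunk 3: at line 3 remove [wzci,kgbm] add [mbs] -> 9 lines: vivu xlb nuwhn mbs kfice ovlij qbw gjk pznx
Hunk 4: at line 3 remove [kfice,ovlij] add [nqks,xpp] -> 9 lines: vivu xlb nuwhn mbs nqks xpp qbw gjk pznx
Hunk 5: at line 4 remove [xpp] add [kcan,sjz,gqj] -> 11 lines: vivu xlb nuwhn mbs nqks kcan sjz gqj qbw gjk pznx
Hunk 6: at line 6 remove [sjz,gqj] add [sqby,fdnsu] -> 11 lines: vivu xlb nuwhn mbs nqks kcan sqby fdnsu qbw gjk pznx
Hunk 7: at line 6 remove [fdnsu] add [sgtr,cvf,hgep] -> 13 lines: vivu xlb nuwhn mbs nqks kcan sqby sgtr cvf hgep qbw gjk pznx
Final line count: 13

Answer: 13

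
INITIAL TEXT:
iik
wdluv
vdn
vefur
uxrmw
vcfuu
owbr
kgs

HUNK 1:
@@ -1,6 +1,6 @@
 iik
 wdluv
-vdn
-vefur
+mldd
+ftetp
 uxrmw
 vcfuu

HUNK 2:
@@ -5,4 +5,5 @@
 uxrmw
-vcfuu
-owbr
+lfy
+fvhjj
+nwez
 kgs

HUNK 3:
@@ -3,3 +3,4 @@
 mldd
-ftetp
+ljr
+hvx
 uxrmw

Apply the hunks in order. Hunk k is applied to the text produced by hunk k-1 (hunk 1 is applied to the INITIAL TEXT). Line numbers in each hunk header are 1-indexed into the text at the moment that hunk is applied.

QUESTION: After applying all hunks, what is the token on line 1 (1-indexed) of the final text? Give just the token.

Answer: iik

Derivation:
Hunk 1: at line 1 remove [vdn,vefur] add [mldd,ftetp] -> 8 lines: iik wdluv mldd ftetp uxrmw vcfuu owbr kgs
Hunk 2: at line 5 remove [vcfuu,owbr] add [lfy,fvhjj,nwez] -> 9 lines: iik wdluv mldd ftetp uxrmw lfy fvhjj nwez kgs
Hunk 3: at line 3 remove [ftetp] add [ljr,hvx] -> 10 lines: iik wdluv mldd ljr hvx uxrmw lfy fvhjj nwez kgs
Final line 1: iik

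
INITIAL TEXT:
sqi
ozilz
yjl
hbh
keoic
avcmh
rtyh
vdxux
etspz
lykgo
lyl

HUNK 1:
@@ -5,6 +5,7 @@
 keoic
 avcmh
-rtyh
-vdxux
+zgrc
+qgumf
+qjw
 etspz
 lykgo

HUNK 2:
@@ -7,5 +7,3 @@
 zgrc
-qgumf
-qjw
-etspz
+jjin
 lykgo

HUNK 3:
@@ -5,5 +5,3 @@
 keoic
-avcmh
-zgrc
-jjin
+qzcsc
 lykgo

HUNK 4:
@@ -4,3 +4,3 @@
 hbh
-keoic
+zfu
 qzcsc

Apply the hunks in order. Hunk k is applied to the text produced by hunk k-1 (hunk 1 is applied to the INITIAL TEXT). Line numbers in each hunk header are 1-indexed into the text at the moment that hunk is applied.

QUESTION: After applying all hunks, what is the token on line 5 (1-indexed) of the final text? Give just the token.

Answer: zfu

Derivation:
Hunk 1: at line 5 remove [rtyh,vdxux] add [zgrc,qgumf,qjw] -> 12 lines: sqi ozilz yjl hbh keoic avcmh zgrc qgumf qjw etspz lykgo lyl
Hunk 2: at line 7 remove [qgumf,qjw,etspz] add [jjin] -> 10 lines: sqi ozilz yjl hbh keoic avcmh zgrc jjin lykgo lyl
Hunk 3: at line 5 remove [avcmh,zgrc,jjin] add [qzcsc] -> 8 lines: sqi ozilz yjl hbh keoic qzcsc lykgo lyl
Hunk 4: at line 4 remove [keoic] add [zfu] -> 8 lines: sqi ozilz yjl hbh zfu qzcsc lykgo lyl
Final line 5: zfu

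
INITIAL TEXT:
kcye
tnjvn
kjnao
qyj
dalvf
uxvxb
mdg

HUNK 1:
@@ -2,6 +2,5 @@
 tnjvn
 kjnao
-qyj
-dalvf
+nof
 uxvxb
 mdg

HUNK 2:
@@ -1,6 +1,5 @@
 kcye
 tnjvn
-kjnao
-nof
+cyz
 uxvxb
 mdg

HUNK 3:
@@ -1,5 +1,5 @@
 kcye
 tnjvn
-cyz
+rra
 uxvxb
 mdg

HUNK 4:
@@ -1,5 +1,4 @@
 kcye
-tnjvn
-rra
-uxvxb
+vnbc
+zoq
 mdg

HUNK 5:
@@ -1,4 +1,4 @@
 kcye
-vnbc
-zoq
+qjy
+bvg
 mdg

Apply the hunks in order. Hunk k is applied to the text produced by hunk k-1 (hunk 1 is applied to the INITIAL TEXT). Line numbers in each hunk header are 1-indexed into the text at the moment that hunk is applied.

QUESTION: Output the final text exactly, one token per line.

Hunk 1: at line 2 remove [qyj,dalvf] add [nof] -> 6 lines: kcye tnjvn kjnao nof uxvxb mdg
Hunk 2: at line 1 remove [kjnao,nof] add [cyz] -> 5 lines: kcye tnjvn cyz uxvxb mdg
Hunk 3: at line 1 remove [cyz] add [rra] -> 5 lines: kcye tnjvn rra uxvxb mdg
Hunk 4: at line 1 remove [tnjvn,rra,uxvxb] add [vnbc,zoq] -> 4 lines: kcye vnbc zoq mdg
Hunk 5: at line 1 remove [vnbc,zoq] add [qjy,bvg] -> 4 lines: kcye qjy bvg mdg

Answer: kcye
qjy
bvg
mdg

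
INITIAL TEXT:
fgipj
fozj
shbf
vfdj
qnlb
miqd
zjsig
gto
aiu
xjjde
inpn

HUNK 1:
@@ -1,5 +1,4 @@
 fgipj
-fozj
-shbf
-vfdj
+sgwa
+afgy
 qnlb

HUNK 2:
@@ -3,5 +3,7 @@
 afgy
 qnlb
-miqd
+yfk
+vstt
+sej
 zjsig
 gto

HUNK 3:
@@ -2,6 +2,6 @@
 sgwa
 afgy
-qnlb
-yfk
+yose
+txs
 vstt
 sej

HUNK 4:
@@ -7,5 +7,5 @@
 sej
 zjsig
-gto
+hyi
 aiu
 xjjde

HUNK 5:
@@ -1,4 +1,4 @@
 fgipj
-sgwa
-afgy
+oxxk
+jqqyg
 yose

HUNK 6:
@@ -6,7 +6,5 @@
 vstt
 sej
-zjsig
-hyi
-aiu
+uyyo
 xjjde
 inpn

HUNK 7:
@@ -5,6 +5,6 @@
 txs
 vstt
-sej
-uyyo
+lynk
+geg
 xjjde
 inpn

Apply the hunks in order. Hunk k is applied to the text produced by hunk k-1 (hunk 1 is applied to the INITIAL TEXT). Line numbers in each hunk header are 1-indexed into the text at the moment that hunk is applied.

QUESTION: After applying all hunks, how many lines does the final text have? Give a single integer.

Hunk 1: at line 1 remove [fozj,shbf,vfdj] add [sgwa,afgy] -> 10 lines: fgipj sgwa afgy qnlb miqd zjsig gto aiu xjjde inpn
Hunk 2: at line 3 remove [miqd] add [yfk,vstt,sej] -> 12 lines: fgipj sgwa afgy qnlb yfk vstt sej zjsig gto aiu xjjde inpn
Hunk 3: at line 2 remove [qnlb,yfk] add [yose,txs] -> 12 lines: fgipj sgwa afgy yose txs vstt sej zjsig gto aiu xjjde inpn
Hunk 4: at line 7 remove [gto] add [hyi] -> 12 lines: fgipj sgwa afgy yose txs vstt sej zjsig hyi aiu xjjde inpn
Hunk 5: at line 1 remove [sgwa,afgy] add [oxxk,jqqyg] -> 12 lines: fgipj oxxk jqqyg yose txs vstt sej zjsig hyi aiu xjjde inpn
Hunk 6: at line 6 remove [zjsig,hyi,aiu] add [uyyo] -> 10 lines: fgipj oxxk jqqyg yose txs vstt sej uyyo xjjde inpn
Hunk 7: at line 5 remove [sej,uyyo] add [lynk,geg] -> 10 lines: fgipj oxxk jqqyg yose txs vstt lynk geg xjjde inpn
Final line count: 10

Answer: 10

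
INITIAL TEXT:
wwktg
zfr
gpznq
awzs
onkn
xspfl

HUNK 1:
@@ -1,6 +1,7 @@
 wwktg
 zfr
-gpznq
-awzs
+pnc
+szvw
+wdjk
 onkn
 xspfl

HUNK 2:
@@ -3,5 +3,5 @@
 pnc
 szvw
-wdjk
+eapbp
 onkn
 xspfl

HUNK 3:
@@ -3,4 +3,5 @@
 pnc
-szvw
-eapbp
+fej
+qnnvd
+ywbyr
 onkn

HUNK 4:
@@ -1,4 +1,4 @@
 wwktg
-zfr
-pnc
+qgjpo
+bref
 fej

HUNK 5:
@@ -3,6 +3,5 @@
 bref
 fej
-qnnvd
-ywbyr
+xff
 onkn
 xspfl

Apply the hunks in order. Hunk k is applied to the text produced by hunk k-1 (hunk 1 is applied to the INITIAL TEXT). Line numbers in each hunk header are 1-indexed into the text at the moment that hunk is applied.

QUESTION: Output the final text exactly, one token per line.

Hunk 1: at line 1 remove [gpznq,awzs] add [pnc,szvw,wdjk] -> 7 lines: wwktg zfr pnc szvw wdjk onkn xspfl
Hunk 2: at line 3 remove [wdjk] add [eapbp] -> 7 lines: wwktg zfr pnc szvw eapbp onkn xspfl
Hunk 3: at line 3 remove [szvw,eapbp] add [fej,qnnvd,ywbyr] -> 8 lines: wwktg zfr pnc fej qnnvd ywbyr onkn xspfl
Hunk 4: at line 1 remove [zfr,pnc] add [qgjpo,bref] -> 8 lines: wwktg qgjpo bref fej qnnvd ywbyr onkn xspfl
Hunk 5: at line 3 remove [qnnvd,ywbyr] add [xff] -> 7 lines: wwktg qgjpo bref fej xff onkn xspfl

Answer: wwktg
qgjpo
bref
fej
xff
onkn
xspfl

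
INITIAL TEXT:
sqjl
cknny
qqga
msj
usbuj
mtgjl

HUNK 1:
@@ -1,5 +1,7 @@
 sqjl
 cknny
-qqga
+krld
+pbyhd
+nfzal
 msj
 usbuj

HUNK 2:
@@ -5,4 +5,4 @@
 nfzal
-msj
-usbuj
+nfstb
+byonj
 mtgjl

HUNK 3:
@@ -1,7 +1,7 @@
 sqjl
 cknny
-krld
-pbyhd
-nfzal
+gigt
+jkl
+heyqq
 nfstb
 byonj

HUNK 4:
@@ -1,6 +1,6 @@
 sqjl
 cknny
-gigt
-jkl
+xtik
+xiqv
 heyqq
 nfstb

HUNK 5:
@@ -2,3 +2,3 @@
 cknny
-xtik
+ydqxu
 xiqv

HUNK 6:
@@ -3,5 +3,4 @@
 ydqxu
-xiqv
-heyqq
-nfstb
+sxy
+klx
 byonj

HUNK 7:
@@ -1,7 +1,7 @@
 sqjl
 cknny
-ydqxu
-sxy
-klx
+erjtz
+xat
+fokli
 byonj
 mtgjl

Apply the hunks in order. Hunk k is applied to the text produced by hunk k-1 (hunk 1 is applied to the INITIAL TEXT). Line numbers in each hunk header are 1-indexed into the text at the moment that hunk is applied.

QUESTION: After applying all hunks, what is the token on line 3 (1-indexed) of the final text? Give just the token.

Hunk 1: at line 1 remove [qqga] add [krld,pbyhd,nfzal] -> 8 lines: sqjl cknny krld pbyhd nfzal msj usbuj mtgjl
Hunk 2: at line 5 remove [msj,usbuj] add [nfstb,byonj] -> 8 lines: sqjl cknny krld pbyhd nfzal nfstb byonj mtgjl
Hunk 3: at line 1 remove [krld,pbyhd,nfzal] add [gigt,jkl,heyqq] -> 8 lines: sqjl cknny gigt jkl heyqq nfstb byonj mtgjl
Hunk 4: at line 1 remove [gigt,jkl] add [xtik,xiqv] -> 8 lines: sqjl cknny xtik xiqv heyqq nfstb byonj mtgjl
Hunk 5: at line 2 remove [xtik] add [ydqxu] -> 8 lines: sqjl cknny ydqxu xiqv heyqq nfstb byonj mtgjl
Hunk 6: at line 3 remove [xiqv,heyqq,nfstb] add [sxy,klx] -> 7 lines: sqjl cknny ydqxu sxy klx byonj mtgjl
Hunk 7: at line 1 remove [ydqxu,sxy,klx] add [erjtz,xat,fokli] -> 7 lines: sqjl cknny erjtz xat fokli byonj mtgjl
Final line 3: erjtz

Answer: erjtz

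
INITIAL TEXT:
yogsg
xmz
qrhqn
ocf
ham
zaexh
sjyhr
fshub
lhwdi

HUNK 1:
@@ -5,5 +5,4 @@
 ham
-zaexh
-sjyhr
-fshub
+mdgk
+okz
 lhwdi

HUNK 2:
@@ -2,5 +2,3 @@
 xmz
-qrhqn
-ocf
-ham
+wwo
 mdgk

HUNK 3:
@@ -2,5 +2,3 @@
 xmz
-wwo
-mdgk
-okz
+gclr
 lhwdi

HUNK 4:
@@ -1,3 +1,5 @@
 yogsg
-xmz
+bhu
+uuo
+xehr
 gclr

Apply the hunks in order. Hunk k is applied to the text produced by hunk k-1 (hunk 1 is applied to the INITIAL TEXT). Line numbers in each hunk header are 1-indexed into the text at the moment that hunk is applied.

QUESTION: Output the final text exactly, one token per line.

Answer: yogsg
bhu
uuo
xehr
gclr
lhwdi

Derivation:
Hunk 1: at line 5 remove [zaexh,sjyhr,fshub] add [mdgk,okz] -> 8 lines: yogsg xmz qrhqn ocf ham mdgk okz lhwdi
Hunk 2: at line 2 remove [qrhqn,ocf,ham] add [wwo] -> 6 lines: yogsg xmz wwo mdgk okz lhwdi
Hunk 3: at line 2 remove [wwo,mdgk,okz] add [gclr] -> 4 lines: yogsg xmz gclr lhwdi
Hunk 4: at line 1 remove [xmz] add [bhu,uuo,xehr] -> 6 lines: yogsg bhu uuo xehr gclr lhwdi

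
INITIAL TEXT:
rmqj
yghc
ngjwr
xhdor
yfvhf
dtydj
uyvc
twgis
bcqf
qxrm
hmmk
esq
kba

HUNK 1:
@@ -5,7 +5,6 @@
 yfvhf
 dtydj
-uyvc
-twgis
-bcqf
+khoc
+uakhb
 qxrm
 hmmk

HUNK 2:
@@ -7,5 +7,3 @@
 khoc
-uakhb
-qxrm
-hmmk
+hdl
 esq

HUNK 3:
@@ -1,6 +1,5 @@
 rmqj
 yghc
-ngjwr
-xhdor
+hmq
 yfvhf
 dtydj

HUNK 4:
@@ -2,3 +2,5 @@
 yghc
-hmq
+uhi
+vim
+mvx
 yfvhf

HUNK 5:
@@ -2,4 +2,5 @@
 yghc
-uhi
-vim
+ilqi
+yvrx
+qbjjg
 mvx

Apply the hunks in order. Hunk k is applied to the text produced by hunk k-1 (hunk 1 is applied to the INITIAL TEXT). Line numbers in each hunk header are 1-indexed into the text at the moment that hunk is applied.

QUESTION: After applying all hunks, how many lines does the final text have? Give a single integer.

Hunk 1: at line 5 remove [uyvc,twgis,bcqf] add [khoc,uakhb] -> 12 lines: rmqj yghc ngjwr xhdor yfvhf dtydj khoc uakhb qxrm hmmk esq kba
Hunk 2: at line 7 remove [uakhb,qxrm,hmmk] add [hdl] -> 10 lines: rmqj yghc ngjwr xhdor yfvhf dtydj khoc hdl esq kba
Hunk 3: at line 1 remove [ngjwr,xhdor] add [hmq] -> 9 lines: rmqj yghc hmq yfvhf dtydj khoc hdl esq kba
Hunk 4: at line 2 remove [hmq] add [uhi,vim,mvx] -> 11 lines: rmqj yghc uhi vim mvx yfvhf dtydj khoc hdl esq kba
Hunk 5: at line 2 remove [uhi,vim] add [ilqi,yvrx,qbjjg] -> 12 lines: rmqj yghc ilqi yvrx qbjjg mvx yfvhf dtydj khoc hdl esq kba
Final line count: 12

Answer: 12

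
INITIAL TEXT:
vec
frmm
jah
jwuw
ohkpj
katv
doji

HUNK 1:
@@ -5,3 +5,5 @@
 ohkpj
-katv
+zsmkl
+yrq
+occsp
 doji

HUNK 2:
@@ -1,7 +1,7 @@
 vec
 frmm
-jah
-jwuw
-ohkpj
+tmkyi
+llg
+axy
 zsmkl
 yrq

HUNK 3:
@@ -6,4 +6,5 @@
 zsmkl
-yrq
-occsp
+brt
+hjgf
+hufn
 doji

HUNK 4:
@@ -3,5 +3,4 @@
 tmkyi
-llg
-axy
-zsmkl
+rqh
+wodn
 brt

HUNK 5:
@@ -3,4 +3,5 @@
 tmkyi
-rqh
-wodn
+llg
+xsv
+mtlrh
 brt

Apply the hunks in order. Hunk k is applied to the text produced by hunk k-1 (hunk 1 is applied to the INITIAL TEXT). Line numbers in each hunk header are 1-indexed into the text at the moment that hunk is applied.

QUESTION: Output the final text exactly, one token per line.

Hunk 1: at line 5 remove [katv] add [zsmkl,yrq,occsp] -> 9 lines: vec frmm jah jwuw ohkpj zsmkl yrq occsp doji
Hunk 2: at line 1 remove [jah,jwuw,ohkpj] add [tmkyi,llg,axy] -> 9 lines: vec frmm tmkyi llg axy zsmkl yrq occsp doji
Hunk 3: at line 6 remove [yrq,occsp] add [brt,hjgf,hufn] -> 10 lines: vec frmm tmkyi llg axy zsmkl brt hjgf hufn doji
Hunk 4: at line 3 remove [llg,axy,zsmkl] add [rqh,wodn] -> 9 lines: vec frmm tmkyi rqh wodn brt hjgf hufn doji
Hunk 5: at line 3 remove [rqh,wodn] add [llg,xsv,mtlrh] -> 10 lines: vec frmm tmkyi llg xsv mtlrh brt hjgf hufn doji

Answer: vec
frmm
tmkyi
llg
xsv
mtlrh
brt
hjgf
hufn
doji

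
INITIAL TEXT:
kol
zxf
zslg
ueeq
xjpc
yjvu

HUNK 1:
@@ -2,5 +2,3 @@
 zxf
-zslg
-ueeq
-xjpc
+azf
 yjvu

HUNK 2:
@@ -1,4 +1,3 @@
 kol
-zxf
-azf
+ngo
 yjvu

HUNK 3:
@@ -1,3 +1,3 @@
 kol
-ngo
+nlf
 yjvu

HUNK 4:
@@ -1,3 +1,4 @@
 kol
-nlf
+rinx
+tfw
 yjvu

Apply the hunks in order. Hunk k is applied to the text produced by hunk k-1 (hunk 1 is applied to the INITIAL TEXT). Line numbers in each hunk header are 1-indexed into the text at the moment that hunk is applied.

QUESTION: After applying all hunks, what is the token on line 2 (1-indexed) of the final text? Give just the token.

Answer: rinx

Derivation:
Hunk 1: at line 2 remove [zslg,ueeq,xjpc] add [azf] -> 4 lines: kol zxf azf yjvu
Hunk 2: at line 1 remove [zxf,azf] add [ngo] -> 3 lines: kol ngo yjvu
Hunk 3: at line 1 remove [ngo] add [nlf] -> 3 lines: kol nlf yjvu
Hunk 4: at line 1 remove [nlf] add [rinx,tfw] -> 4 lines: kol rinx tfw yjvu
Final line 2: rinx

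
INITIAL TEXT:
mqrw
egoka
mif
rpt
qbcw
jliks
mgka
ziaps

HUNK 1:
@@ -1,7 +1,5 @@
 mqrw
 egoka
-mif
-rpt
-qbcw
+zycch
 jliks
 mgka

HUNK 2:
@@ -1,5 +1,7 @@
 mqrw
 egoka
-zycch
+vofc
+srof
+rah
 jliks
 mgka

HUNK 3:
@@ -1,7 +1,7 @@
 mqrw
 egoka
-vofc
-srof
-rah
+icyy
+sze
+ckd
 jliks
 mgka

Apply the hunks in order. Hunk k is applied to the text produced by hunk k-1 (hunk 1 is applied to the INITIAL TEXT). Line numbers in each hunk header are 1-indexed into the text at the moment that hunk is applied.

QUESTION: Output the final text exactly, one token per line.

Hunk 1: at line 1 remove [mif,rpt,qbcw] add [zycch] -> 6 lines: mqrw egoka zycch jliks mgka ziaps
Hunk 2: at line 1 remove [zycch] add [vofc,srof,rah] -> 8 lines: mqrw egoka vofc srof rah jliks mgka ziaps
Hunk 3: at line 1 remove [vofc,srof,rah] add [icyy,sze,ckd] -> 8 lines: mqrw egoka icyy sze ckd jliks mgka ziaps

Answer: mqrw
egoka
icyy
sze
ckd
jliks
mgka
ziaps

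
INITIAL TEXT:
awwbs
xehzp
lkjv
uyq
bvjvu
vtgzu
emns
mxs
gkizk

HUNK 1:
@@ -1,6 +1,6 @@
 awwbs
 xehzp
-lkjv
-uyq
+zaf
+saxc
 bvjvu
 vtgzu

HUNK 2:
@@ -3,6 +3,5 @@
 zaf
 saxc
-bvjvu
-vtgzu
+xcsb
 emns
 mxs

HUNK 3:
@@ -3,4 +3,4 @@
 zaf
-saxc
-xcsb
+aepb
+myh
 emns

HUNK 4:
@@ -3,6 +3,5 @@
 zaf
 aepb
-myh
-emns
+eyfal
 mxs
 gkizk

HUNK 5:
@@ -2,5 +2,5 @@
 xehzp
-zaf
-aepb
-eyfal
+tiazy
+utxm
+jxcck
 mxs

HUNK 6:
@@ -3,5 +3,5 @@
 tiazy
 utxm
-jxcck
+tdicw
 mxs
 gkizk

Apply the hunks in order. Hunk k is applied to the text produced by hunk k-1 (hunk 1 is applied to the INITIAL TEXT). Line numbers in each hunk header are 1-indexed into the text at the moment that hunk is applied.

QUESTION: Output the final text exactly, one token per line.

Hunk 1: at line 1 remove [lkjv,uyq] add [zaf,saxc] -> 9 lines: awwbs xehzp zaf saxc bvjvu vtgzu emns mxs gkizk
Hunk 2: at line 3 remove [bvjvu,vtgzu] add [xcsb] -> 8 lines: awwbs xehzp zaf saxc xcsb emns mxs gkizk
Hunk 3: at line 3 remove [saxc,xcsb] add [aepb,myh] -> 8 lines: awwbs xehzp zaf aepb myh emns mxs gkizk
Hunk 4: at line 3 remove [myh,emns] add [eyfal] -> 7 lines: awwbs xehzp zaf aepb eyfal mxs gkizk
Hunk 5: at line 2 remove [zaf,aepb,eyfal] add [tiazy,utxm,jxcck] -> 7 lines: awwbs xehzp tiazy utxm jxcck mxs gkizk
Hunk 6: at line 3 remove [jxcck] add [tdicw] -> 7 lines: awwbs xehzp tiazy utxm tdicw mxs gkizk

Answer: awwbs
xehzp
tiazy
utxm
tdicw
mxs
gkizk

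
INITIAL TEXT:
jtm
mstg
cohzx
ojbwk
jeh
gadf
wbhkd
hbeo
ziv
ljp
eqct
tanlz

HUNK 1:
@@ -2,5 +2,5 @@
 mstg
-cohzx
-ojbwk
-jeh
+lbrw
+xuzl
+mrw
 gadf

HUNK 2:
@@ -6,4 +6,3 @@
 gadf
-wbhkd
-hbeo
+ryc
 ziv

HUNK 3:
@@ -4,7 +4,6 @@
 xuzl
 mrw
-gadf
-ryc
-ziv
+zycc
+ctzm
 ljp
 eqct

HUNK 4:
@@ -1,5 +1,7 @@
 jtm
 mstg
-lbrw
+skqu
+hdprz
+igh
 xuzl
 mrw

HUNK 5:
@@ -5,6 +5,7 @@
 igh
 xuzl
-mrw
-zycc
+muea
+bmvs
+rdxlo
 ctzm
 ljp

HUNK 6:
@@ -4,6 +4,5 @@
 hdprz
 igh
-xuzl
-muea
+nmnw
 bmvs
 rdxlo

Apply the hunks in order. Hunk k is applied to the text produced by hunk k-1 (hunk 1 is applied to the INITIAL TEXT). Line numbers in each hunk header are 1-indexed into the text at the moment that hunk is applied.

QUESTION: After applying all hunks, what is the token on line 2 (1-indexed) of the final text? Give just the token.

Hunk 1: at line 2 remove [cohzx,ojbwk,jeh] add [lbrw,xuzl,mrw] -> 12 lines: jtm mstg lbrw xuzl mrw gadf wbhkd hbeo ziv ljp eqct tanlz
Hunk 2: at line 6 remove [wbhkd,hbeo] add [ryc] -> 11 lines: jtm mstg lbrw xuzl mrw gadf ryc ziv ljp eqct tanlz
Hunk 3: at line 4 remove [gadf,ryc,ziv] add [zycc,ctzm] -> 10 lines: jtm mstg lbrw xuzl mrw zycc ctzm ljp eqct tanlz
Hunk 4: at line 1 remove [lbrw] add [skqu,hdprz,igh] -> 12 lines: jtm mstg skqu hdprz igh xuzl mrw zycc ctzm ljp eqct tanlz
Hunk 5: at line 5 remove [mrw,zycc] add [muea,bmvs,rdxlo] -> 13 lines: jtm mstg skqu hdprz igh xuzl muea bmvs rdxlo ctzm ljp eqct tanlz
Hunk 6: at line 4 remove [xuzl,muea] add [nmnw] -> 12 lines: jtm mstg skqu hdprz igh nmnw bmvs rdxlo ctzm ljp eqct tanlz
Final line 2: mstg

Answer: mstg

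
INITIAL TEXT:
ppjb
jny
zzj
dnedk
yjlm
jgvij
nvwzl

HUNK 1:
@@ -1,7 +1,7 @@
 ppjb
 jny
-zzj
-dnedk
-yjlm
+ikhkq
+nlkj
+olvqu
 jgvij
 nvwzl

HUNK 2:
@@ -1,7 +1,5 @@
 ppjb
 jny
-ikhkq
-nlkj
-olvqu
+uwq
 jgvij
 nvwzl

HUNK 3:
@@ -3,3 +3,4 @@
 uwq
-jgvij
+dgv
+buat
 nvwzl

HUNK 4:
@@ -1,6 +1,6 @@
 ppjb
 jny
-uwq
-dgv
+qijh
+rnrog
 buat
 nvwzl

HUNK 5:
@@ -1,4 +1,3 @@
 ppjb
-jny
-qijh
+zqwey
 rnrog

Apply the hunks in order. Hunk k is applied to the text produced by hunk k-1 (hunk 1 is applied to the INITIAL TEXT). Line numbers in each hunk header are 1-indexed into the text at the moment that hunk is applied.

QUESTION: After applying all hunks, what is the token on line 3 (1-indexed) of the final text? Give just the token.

Answer: rnrog

Derivation:
Hunk 1: at line 1 remove [zzj,dnedk,yjlm] add [ikhkq,nlkj,olvqu] -> 7 lines: ppjb jny ikhkq nlkj olvqu jgvij nvwzl
Hunk 2: at line 1 remove [ikhkq,nlkj,olvqu] add [uwq] -> 5 lines: ppjb jny uwq jgvij nvwzl
Hunk 3: at line 3 remove [jgvij] add [dgv,buat] -> 6 lines: ppjb jny uwq dgv buat nvwzl
Hunk 4: at line 1 remove [uwq,dgv] add [qijh,rnrog] -> 6 lines: ppjb jny qijh rnrog buat nvwzl
Hunk 5: at line 1 remove [jny,qijh] add [zqwey] -> 5 lines: ppjb zqwey rnrog buat nvwzl
Final line 3: rnrog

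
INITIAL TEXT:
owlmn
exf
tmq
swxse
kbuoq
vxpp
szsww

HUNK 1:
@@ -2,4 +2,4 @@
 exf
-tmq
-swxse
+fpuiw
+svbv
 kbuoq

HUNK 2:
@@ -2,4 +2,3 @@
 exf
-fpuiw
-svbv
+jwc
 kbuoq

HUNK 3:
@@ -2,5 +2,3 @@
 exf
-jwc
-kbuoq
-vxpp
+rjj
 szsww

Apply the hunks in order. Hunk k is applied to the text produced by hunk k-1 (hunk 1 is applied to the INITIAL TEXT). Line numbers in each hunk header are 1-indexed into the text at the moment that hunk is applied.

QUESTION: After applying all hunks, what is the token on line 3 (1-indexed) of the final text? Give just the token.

Answer: rjj

Derivation:
Hunk 1: at line 2 remove [tmq,swxse] add [fpuiw,svbv] -> 7 lines: owlmn exf fpuiw svbv kbuoq vxpp szsww
Hunk 2: at line 2 remove [fpuiw,svbv] add [jwc] -> 6 lines: owlmn exf jwc kbuoq vxpp szsww
Hunk 3: at line 2 remove [jwc,kbuoq,vxpp] add [rjj] -> 4 lines: owlmn exf rjj szsww
Final line 3: rjj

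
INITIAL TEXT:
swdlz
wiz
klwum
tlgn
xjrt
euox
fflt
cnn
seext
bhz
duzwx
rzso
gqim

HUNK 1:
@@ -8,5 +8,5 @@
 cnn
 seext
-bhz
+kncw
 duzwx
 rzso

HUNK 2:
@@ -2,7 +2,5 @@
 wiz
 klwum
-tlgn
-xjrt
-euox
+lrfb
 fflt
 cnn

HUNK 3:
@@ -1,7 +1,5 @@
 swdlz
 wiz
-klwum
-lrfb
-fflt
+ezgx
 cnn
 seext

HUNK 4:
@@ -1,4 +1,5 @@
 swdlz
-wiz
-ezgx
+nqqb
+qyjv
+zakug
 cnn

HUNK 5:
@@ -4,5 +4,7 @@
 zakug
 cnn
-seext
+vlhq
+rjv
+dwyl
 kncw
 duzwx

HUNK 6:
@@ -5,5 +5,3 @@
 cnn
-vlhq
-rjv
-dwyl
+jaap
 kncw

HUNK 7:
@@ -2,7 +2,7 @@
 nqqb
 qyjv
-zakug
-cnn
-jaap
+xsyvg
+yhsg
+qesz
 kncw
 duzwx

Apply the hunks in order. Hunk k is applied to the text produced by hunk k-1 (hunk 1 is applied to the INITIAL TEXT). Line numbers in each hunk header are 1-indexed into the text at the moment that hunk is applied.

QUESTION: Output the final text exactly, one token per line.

Hunk 1: at line 8 remove [bhz] add [kncw] -> 13 lines: swdlz wiz klwum tlgn xjrt euox fflt cnn seext kncw duzwx rzso gqim
Hunk 2: at line 2 remove [tlgn,xjrt,euox] add [lrfb] -> 11 lines: swdlz wiz klwum lrfb fflt cnn seext kncw duzwx rzso gqim
Hunk 3: at line 1 remove [klwum,lrfb,fflt] add [ezgx] -> 9 lines: swdlz wiz ezgx cnn seext kncw duzwx rzso gqim
Hunk 4: at line 1 remove [wiz,ezgx] add [nqqb,qyjv,zakug] -> 10 lines: swdlz nqqb qyjv zakug cnn seext kncw duzwx rzso gqim
Hunk 5: at line 4 remove [seext] add [vlhq,rjv,dwyl] -> 12 lines: swdlz nqqb qyjv zakug cnn vlhq rjv dwyl kncw duzwx rzso gqim
Hunk 6: at line 5 remove [vlhq,rjv,dwyl] add [jaap] -> 10 lines: swdlz nqqb qyjv zakug cnn jaap kncw duzwx rzso gqim
Hunk 7: at line 2 remove [zakug,cnn,jaap] add [xsyvg,yhsg,qesz] -> 10 lines: swdlz nqqb qyjv xsyvg yhsg qesz kncw duzwx rzso gqim

Answer: swdlz
nqqb
qyjv
xsyvg
yhsg
qesz
kncw
duzwx
rzso
gqim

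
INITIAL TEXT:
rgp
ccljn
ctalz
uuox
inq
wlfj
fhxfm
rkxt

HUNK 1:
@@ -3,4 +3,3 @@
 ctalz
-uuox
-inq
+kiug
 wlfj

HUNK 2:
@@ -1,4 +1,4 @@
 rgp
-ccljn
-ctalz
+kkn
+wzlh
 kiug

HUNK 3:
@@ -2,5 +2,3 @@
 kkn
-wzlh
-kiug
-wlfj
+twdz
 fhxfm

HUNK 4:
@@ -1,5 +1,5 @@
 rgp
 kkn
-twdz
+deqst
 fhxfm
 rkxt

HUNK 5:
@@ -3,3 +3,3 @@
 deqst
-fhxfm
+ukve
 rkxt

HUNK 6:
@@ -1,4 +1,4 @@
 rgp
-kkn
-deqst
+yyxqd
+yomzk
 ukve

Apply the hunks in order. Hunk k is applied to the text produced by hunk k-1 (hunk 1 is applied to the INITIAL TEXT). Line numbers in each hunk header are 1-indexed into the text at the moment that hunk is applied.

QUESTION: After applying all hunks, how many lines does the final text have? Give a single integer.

Hunk 1: at line 3 remove [uuox,inq] add [kiug] -> 7 lines: rgp ccljn ctalz kiug wlfj fhxfm rkxt
Hunk 2: at line 1 remove [ccljn,ctalz] add [kkn,wzlh] -> 7 lines: rgp kkn wzlh kiug wlfj fhxfm rkxt
Hunk 3: at line 2 remove [wzlh,kiug,wlfj] add [twdz] -> 5 lines: rgp kkn twdz fhxfm rkxt
Hunk 4: at line 1 remove [twdz] add [deqst] -> 5 lines: rgp kkn deqst fhxfm rkxt
Hunk 5: at line 3 remove [fhxfm] add [ukve] -> 5 lines: rgp kkn deqst ukve rkxt
Hunk 6: at line 1 remove [kkn,deqst] add [yyxqd,yomzk] -> 5 lines: rgp yyxqd yomzk ukve rkxt
Final line count: 5

Answer: 5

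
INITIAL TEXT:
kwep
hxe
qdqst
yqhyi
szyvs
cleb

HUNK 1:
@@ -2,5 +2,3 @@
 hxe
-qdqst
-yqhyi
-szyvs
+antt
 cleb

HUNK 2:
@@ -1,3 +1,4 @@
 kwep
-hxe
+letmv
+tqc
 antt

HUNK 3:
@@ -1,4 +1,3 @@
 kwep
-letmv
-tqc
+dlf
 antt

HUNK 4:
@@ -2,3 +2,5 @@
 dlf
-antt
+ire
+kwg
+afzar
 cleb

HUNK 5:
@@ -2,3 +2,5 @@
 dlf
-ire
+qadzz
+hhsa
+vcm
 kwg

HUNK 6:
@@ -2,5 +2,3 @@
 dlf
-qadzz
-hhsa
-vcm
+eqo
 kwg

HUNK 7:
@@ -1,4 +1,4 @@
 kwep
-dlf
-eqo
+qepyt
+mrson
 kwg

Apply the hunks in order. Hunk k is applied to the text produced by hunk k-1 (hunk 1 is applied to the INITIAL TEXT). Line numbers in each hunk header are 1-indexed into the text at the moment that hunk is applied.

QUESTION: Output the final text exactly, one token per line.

Answer: kwep
qepyt
mrson
kwg
afzar
cleb

Derivation:
Hunk 1: at line 2 remove [qdqst,yqhyi,szyvs] add [antt] -> 4 lines: kwep hxe antt cleb
Hunk 2: at line 1 remove [hxe] add [letmv,tqc] -> 5 lines: kwep letmv tqc antt cleb
Hunk 3: at line 1 remove [letmv,tqc] add [dlf] -> 4 lines: kwep dlf antt cleb
Hunk 4: at line 2 remove [antt] add [ire,kwg,afzar] -> 6 lines: kwep dlf ire kwg afzar cleb
Hunk 5: at line 2 remove [ire] add [qadzz,hhsa,vcm] -> 8 lines: kwep dlf qadzz hhsa vcm kwg afzar cleb
Hunk 6: at line 2 remove [qadzz,hhsa,vcm] add [eqo] -> 6 lines: kwep dlf eqo kwg afzar cleb
Hunk 7: at line 1 remove [dlf,eqo] add [qepyt,mrson] -> 6 lines: kwep qepyt mrson kwg afzar cleb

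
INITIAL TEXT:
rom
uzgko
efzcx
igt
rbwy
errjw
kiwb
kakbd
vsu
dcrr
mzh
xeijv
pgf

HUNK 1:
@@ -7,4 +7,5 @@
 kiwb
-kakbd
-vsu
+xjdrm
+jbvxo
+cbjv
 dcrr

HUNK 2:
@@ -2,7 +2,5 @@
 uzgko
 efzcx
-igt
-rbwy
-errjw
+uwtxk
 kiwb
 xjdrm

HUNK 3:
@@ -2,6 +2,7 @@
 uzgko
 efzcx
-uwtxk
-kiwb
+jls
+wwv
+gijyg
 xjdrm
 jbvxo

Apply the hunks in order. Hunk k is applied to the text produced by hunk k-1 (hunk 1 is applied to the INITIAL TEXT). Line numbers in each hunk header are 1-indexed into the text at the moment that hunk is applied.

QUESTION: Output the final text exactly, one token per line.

Hunk 1: at line 7 remove [kakbd,vsu] add [xjdrm,jbvxo,cbjv] -> 14 lines: rom uzgko efzcx igt rbwy errjw kiwb xjdrm jbvxo cbjv dcrr mzh xeijv pgf
Hunk 2: at line 2 remove [igt,rbwy,errjw] add [uwtxk] -> 12 lines: rom uzgko efzcx uwtxk kiwb xjdrm jbvxo cbjv dcrr mzh xeijv pgf
Hunk 3: at line 2 remove [uwtxk,kiwb] add [jls,wwv,gijyg] -> 13 lines: rom uzgko efzcx jls wwv gijyg xjdrm jbvxo cbjv dcrr mzh xeijv pgf

Answer: rom
uzgko
efzcx
jls
wwv
gijyg
xjdrm
jbvxo
cbjv
dcrr
mzh
xeijv
pgf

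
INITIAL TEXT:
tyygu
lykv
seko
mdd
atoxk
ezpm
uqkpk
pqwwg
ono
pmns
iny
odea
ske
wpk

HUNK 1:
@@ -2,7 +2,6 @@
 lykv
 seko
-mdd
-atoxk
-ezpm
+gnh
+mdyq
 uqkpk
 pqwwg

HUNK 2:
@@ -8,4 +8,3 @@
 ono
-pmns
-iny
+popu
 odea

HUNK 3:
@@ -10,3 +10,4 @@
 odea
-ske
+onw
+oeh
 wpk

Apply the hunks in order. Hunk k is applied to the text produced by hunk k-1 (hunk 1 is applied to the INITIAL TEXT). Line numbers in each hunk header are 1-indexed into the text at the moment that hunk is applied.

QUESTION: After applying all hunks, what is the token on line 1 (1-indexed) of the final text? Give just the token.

Hunk 1: at line 2 remove [mdd,atoxk,ezpm] add [gnh,mdyq] -> 13 lines: tyygu lykv seko gnh mdyq uqkpk pqwwg ono pmns iny odea ske wpk
Hunk 2: at line 8 remove [pmns,iny] add [popu] -> 12 lines: tyygu lykv seko gnh mdyq uqkpk pqwwg ono popu odea ske wpk
Hunk 3: at line 10 remove [ske] add [onw,oeh] -> 13 lines: tyygu lykv seko gnh mdyq uqkpk pqwwg ono popu odea onw oeh wpk
Final line 1: tyygu

Answer: tyygu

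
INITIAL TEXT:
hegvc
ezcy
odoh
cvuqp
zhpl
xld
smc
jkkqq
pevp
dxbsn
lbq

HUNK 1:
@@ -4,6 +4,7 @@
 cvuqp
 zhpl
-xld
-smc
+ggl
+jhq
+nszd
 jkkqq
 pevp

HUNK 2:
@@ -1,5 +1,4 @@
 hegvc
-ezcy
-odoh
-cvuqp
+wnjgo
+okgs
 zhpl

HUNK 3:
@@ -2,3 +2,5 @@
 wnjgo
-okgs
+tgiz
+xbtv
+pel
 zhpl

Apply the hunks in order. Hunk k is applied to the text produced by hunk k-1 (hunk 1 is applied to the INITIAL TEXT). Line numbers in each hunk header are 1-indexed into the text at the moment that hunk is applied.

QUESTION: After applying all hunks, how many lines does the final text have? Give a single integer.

Answer: 13

Derivation:
Hunk 1: at line 4 remove [xld,smc] add [ggl,jhq,nszd] -> 12 lines: hegvc ezcy odoh cvuqp zhpl ggl jhq nszd jkkqq pevp dxbsn lbq
Hunk 2: at line 1 remove [ezcy,odoh,cvuqp] add [wnjgo,okgs] -> 11 lines: hegvc wnjgo okgs zhpl ggl jhq nszd jkkqq pevp dxbsn lbq
Hunk 3: at line 2 remove [okgs] add [tgiz,xbtv,pel] -> 13 lines: hegvc wnjgo tgiz xbtv pel zhpl ggl jhq nszd jkkqq pevp dxbsn lbq
Final line count: 13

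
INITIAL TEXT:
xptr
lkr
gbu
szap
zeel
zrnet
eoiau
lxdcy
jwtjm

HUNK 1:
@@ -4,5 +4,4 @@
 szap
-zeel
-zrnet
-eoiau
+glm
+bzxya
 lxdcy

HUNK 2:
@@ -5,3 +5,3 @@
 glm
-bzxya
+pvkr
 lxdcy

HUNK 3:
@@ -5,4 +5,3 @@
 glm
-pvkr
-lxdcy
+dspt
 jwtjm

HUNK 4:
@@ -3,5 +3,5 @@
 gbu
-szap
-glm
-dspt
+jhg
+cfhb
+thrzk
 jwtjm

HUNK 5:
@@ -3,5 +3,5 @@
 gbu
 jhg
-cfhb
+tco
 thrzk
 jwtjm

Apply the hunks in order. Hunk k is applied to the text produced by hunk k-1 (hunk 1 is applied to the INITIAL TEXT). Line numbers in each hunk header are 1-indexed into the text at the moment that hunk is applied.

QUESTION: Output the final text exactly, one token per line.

Answer: xptr
lkr
gbu
jhg
tco
thrzk
jwtjm

Derivation:
Hunk 1: at line 4 remove [zeel,zrnet,eoiau] add [glm,bzxya] -> 8 lines: xptr lkr gbu szap glm bzxya lxdcy jwtjm
Hunk 2: at line 5 remove [bzxya] add [pvkr] -> 8 lines: xptr lkr gbu szap glm pvkr lxdcy jwtjm
Hunk 3: at line 5 remove [pvkr,lxdcy] add [dspt] -> 7 lines: xptr lkr gbu szap glm dspt jwtjm
Hunk 4: at line 3 remove [szap,glm,dspt] add [jhg,cfhb,thrzk] -> 7 lines: xptr lkr gbu jhg cfhb thrzk jwtjm
Hunk 5: at line 3 remove [cfhb] add [tco] -> 7 lines: xptr lkr gbu jhg tco thrzk jwtjm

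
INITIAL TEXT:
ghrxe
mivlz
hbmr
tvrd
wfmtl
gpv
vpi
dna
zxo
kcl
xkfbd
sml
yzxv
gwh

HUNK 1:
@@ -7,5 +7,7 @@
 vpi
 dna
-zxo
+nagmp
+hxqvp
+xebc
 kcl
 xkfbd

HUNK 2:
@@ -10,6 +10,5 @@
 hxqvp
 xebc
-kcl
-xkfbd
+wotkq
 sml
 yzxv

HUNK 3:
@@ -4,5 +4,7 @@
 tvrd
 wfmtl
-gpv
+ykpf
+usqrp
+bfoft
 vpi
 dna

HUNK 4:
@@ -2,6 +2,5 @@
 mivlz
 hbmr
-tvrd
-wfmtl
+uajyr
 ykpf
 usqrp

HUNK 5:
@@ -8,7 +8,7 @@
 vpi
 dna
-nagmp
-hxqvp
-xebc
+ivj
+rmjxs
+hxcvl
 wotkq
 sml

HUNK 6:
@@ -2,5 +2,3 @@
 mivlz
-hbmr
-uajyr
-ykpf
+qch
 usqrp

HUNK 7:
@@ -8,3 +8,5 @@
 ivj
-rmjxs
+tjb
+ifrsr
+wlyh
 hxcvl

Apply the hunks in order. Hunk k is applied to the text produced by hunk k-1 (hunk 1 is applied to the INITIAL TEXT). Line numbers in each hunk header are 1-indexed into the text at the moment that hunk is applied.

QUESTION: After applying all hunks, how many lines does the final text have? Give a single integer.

Hunk 1: at line 7 remove [zxo] add [nagmp,hxqvp,xebc] -> 16 lines: ghrxe mivlz hbmr tvrd wfmtl gpv vpi dna nagmp hxqvp xebc kcl xkfbd sml yzxv gwh
Hunk 2: at line 10 remove [kcl,xkfbd] add [wotkq] -> 15 lines: ghrxe mivlz hbmr tvrd wfmtl gpv vpi dna nagmp hxqvp xebc wotkq sml yzxv gwh
Hunk 3: at line 4 remove [gpv] add [ykpf,usqrp,bfoft] -> 17 lines: ghrxe mivlz hbmr tvrd wfmtl ykpf usqrp bfoft vpi dna nagmp hxqvp xebc wotkq sml yzxv gwh
Hunk 4: at line 2 remove [tvrd,wfmtl] add [uajyr] -> 16 lines: ghrxe mivlz hbmr uajyr ykpf usqrp bfoft vpi dna nagmp hxqvp xebc wotkq sml yzxv gwh
Hunk 5: at line 8 remove [nagmp,hxqvp,xebc] add [ivj,rmjxs,hxcvl] -> 16 lines: ghrxe mivlz hbmr uajyr ykpf usqrp bfoft vpi dna ivj rmjxs hxcvl wotkq sml yzxv gwh
Hunk 6: at line 2 remove [hbmr,uajyr,ykpf] add [qch] -> 14 lines: ghrxe mivlz qch usqrp bfoft vpi dna ivj rmjxs hxcvl wotkq sml yzxv gwh
Hunk 7: at line 8 remove [rmjxs] add [tjb,ifrsr,wlyh] -> 16 lines: ghrxe mivlz qch usqrp bfoft vpi dna ivj tjb ifrsr wlyh hxcvl wotkq sml yzxv gwh
Final line count: 16

Answer: 16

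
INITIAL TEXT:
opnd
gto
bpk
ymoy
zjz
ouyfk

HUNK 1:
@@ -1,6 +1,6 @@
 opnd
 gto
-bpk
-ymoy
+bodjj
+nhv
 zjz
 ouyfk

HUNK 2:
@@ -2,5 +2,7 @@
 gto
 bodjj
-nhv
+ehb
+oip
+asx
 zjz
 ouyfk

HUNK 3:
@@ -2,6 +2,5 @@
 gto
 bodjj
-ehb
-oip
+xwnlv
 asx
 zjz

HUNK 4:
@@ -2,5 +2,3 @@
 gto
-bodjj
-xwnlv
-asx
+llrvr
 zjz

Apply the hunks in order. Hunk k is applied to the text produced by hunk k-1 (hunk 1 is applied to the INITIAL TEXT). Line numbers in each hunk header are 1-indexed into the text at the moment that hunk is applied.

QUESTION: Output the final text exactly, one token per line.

Hunk 1: at line 1 remove [bpk,ymoy] add [bodjj,nhv] -> 6 lines: opnd gto bodjj nhv zjz ouyfk
Hunk 2: at line 2 remove [nhv] add [ehb,oip,asx] -> 8 lines: opnd gto bodjj ehb oip asx zjz ouyfk
Hunk 3: at line 2 remove [ehb,oip] add [xwnlv] -> 7 lines: opnd gto bodjj xwnlv asx zjz ouyfk
Hunk 4: at line 2 remove [bodjj,xwnlv,asx] add [llrvr] -> 5 lines: opnd gto llrvr zjz ouyfk

Answer: opnd
gto
llrvr
zjz
ouyfk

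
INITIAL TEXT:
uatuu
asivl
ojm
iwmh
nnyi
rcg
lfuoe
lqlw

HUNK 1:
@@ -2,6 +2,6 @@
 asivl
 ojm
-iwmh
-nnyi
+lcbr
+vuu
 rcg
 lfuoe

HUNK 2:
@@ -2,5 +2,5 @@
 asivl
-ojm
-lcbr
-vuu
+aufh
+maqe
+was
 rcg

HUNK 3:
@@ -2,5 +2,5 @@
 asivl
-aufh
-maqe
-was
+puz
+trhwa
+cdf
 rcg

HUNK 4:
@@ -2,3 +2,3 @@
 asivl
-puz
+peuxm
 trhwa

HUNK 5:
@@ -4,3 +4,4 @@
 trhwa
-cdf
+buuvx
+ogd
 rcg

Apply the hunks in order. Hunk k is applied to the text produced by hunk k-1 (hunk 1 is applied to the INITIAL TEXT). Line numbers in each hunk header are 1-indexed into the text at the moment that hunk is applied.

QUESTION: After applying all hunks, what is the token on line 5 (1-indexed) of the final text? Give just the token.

Hunk 1: at line 2 remove [iwmh,nnyi] add [lcbr,vuu] -> 8 lines: uatuu asivl ojm lcbr vuu rcg lfuoe lqlw
Hunk 2: at line 2 remove [ojm,lcbr,vuu] add [aufh,maqe,was] -> 8 lines: uatuu asivl aufh maqe was rcg lfuoe lqlw
Hunk 3: at line 2 remove [aufh,maqe,was] add [puz,trhwa,cdf] -> 8 lines: uatuu asivl puz trhwa cdf rcg lfuoe lqlw
Hunk 4: at line 2 remove [puz] add [peuxm] -> 8 lines: uatuu asivl peuxm trhwa cdf rcg lfuoe lqlw
Hunk 5: at line 4 remove [cdf] add [buuvx,ogd] -> 9 lines: uatuu asivl peuxm trhwa buuvx ogd rcg lfuoe lqlw
Final line 5: buuvx

Answer: buuvx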